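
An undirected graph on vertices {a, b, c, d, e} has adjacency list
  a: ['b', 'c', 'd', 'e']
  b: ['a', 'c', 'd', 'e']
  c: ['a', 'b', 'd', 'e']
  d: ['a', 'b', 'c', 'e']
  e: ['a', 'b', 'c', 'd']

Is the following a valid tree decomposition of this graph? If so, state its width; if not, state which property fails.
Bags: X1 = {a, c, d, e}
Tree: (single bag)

No — vertex b appears in no bag.

A tree decomposition must satisfy three properties: every vertex lies in some bag; for every edge, both endpoints lie together in some bag; and for every vertex, the bags containing it form a connected subtree. Here vertex b appears in no bag, so the decomposition is invalid.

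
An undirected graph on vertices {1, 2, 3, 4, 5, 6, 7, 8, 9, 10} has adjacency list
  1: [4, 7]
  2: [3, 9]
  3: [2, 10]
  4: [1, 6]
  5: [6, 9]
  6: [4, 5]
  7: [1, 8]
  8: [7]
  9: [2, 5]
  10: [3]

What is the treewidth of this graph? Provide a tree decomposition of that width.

Each bag holds 2 vertices, so the decomposition has width 1, which upper-bounds the treewidth. Any graph with an edge has treewidth ≥ 1, and G has the edge 8–7. The upper and lower bounds meet at 1, so that is the treewidth.

Treewidth 1.
One optimal decomposition is:
Bags: B1 = {7, 8}  B2 = {1, 7}  B3 = {1, 4}  B4 = {4, 6}  B5 = {5, 6}  B6 = {5, 9}  B7 = {2, 9}  B8 = {2, 3}  B9 = {3, 10}
Tree: B1–B2, B2–B3, B3–B4, B4–B5, B5–B6, B6–B7, B7–B8, B8–B9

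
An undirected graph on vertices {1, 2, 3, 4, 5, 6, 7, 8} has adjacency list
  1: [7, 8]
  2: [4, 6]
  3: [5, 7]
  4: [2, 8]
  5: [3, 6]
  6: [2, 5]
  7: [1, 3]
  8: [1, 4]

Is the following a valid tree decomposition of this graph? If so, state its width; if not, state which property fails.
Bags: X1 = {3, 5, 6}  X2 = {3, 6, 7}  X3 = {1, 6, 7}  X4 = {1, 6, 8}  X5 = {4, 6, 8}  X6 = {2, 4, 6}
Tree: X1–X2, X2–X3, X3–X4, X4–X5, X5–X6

Yes; width 2.

Every vertex of G appears in some bag (union = {1, 2, 3, 4, 5, 6, 7, 8}); every edge is covered by a bag; and for each vertex v the set of bags containing v is connected in the bag tree. The decomposition is therefore valid. The largest bag has 3 vertices, so the width is 2.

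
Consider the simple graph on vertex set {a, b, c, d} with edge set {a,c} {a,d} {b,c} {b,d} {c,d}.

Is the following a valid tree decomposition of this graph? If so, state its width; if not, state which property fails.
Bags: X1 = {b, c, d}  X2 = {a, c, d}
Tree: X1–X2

Every vertex of G appears in some bag (union = {a, b, c, d}); every edge is covered by a bag; and for each vertex v the set of bags containing v is connected in the bag tree. The decomposition is therefore valid. The largest bag has 3 vertices, so the width is 2.

Yes; width 2.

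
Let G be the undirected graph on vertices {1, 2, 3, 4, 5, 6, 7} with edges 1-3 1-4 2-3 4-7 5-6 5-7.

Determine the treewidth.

1

A width-1 tree decomposition is:
Bags: B1 = {5, 6}  B2 = {5, 7}  B3 = {4, 7}  B4 = {1, 4}  B5 = {1, 3}  B6 = {2, 3}
Tree: B1–B2, B2–B3, B3–B4, B4–B5, B5–B6
The largest bag has 2 vertices, giving width 1; this decomposition certifies tw(G) ≤ 1. Any graph with an edge has treewidth ≥ 1, and G has the edge 6–5. Hence tw(G) = 1 exactly.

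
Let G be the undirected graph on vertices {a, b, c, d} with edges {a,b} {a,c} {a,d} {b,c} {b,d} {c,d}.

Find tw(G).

A width-3 tree decomposition is:
Bags: B1 = {a, b, c, d}
Tree: (single bag)
A single bag containing all 4 vertices is trivially a valid decomposition of width 3. For the lower bound, the 4 vertices {a, b, c, d} are pairwise adjacent, and any tree decomposition puts a clique entirely inside one bag — forcing width ≥ 3. The upper and lower bounds meet at 3, so that is the treewidth.

3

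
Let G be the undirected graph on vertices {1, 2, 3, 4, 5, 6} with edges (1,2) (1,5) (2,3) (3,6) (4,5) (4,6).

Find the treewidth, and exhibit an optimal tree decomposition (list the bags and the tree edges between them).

Treewidth 2.
One optimal decomposition is:
Bags: B1 = {1, 2, 5}  B2 = {2, 4, 5}  B3 = {2, 4, 6}  B4 = {2, 3, 6}
Tree: B1–B2, B2–B3, B3–B4

Each bag holds 3 vertices, so the decomposition has width 2, which upper-bounds the treewidth. The edges 2–1–5–4–6–3–2 form a cycle, so G is not a tree and its treewidth is at least 2. The upper and lower bounds meet at 2, so that is the treewidth.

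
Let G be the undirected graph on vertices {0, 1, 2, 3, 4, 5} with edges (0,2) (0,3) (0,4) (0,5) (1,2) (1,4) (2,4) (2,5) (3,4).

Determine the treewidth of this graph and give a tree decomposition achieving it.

The largest bag has 3 vertices, giving width 2; this decomposition certifies tw(G) ≤ 2. For the lower bound, the 3 vertices {0, 2, 4} are pairwise adjacent, and any tree decomposition puts a clique entirely inside one bag — forcing width ≥ 2. Combining the bounds, tw(G) = 2.

Treewidth 2.
Bags: B1 = {0, 2, 5}  B2 = {0, 2, 4}  B3 = {0, 3, 4}  B4 = {1, 2, 4}
Tree: B1–B2, B2–B3, B2–B4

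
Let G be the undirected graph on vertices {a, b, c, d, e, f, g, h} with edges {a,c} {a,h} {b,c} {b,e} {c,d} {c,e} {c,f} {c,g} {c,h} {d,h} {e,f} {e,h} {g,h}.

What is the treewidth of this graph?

A width-2 tree decomposition is:
Bags: B1 = {c, e, h}  B2 = {b, c, e}  B3 = {a, c, h}  B4 = {c, e, f}  B5 = {c, g, h}  B6 = {c, d, h}
Tree: B1–B2, B1–B3, B2–B4, B1–B5, B3–B6
The largest bag has 3 vertices, giving width 2; this decomposition certifies tw(G) ≤ 2. On the other hand G contains the 3-clique {c, d, h}. A clique must lie in a single bag of any decomposition, so no decomposition can have width below 2. Therefore the treewidth is 2.

2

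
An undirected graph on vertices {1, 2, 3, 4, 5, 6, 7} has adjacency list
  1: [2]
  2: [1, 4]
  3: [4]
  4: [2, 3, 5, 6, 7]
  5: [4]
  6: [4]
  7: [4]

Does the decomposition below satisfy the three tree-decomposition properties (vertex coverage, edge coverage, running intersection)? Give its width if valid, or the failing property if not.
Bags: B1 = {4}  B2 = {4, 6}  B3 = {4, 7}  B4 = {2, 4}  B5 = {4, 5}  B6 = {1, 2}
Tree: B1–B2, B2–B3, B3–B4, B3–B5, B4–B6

No — vertex 3 appears in no bag.

A tree decomposition must satisfy three properties: every vertex lies in some bag; for every edge, both endpoints lie together in some bag; and for every vertex, the bags containing it form a connected subtree. Here vertex 3 appears in no bag, so the decomposition is invalid.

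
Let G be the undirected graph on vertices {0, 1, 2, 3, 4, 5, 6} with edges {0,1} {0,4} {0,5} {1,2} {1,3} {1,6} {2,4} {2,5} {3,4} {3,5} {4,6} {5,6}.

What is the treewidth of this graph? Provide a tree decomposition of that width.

Each bag holds 4 vertices, so the decomposition has width 3, which upper-bounds the treewidth. For the lower bound: the 4 vertex sets {1,6}, {0,5}, {4}, {3} are disjoint, each induces a connected subgraph, and every pair is joined by at least one edge of G. Contracting each set to a single vertex therefore yields K_{4} as a minor, and since treewidth is minor-monotone, tw(G) ≥ tw(K_{4}) = 3. Hence tw(G) = 3 exactly.

Treewidth 3.
One such decomposition:
Bags: B1 = {1, 4, 5, 6}  B2 = {0, 1, 4, 5}  B3 = {1, 3, 4, 5}  B4 = {1, 2, 4, 5}
Tree: B1–B2, B2–B3, B3–B4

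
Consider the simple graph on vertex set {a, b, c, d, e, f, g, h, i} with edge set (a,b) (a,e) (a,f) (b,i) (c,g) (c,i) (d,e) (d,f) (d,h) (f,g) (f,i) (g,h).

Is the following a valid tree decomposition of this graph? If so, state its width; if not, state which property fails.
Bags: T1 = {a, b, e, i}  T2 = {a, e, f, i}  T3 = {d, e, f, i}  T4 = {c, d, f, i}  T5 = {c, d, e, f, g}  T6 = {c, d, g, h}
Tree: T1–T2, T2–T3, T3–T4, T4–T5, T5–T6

A tree decomposition must satisfy three properties: every vertex lies in some bag; for every edge, both endpoints lie together in some bag; and for every vertex, the bags containing it form a connected subtree. Here bags containing vertex e are not connected in the tree, so the decomposition is invalid.

No — bags containing vertex e are not connected in the tree.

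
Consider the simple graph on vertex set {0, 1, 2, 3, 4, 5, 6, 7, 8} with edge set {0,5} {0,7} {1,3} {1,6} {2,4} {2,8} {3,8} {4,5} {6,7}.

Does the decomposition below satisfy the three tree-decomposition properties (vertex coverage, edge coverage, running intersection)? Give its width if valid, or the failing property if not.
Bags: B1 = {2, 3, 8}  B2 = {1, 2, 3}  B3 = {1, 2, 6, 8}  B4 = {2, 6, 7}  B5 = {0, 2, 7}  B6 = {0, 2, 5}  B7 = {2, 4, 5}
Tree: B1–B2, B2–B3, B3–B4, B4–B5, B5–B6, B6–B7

A tree decomposition must satisfy three properties: every vertex lies in some bag; for every edge, both endpoints lie together in some bag; and for every vertex, the bags containing it form a connected subtree. Here bags containing vertex 8 are not connected in the tree, so the decomposition is invalid.

No — bags containing vertex 8 are not connected in the tree.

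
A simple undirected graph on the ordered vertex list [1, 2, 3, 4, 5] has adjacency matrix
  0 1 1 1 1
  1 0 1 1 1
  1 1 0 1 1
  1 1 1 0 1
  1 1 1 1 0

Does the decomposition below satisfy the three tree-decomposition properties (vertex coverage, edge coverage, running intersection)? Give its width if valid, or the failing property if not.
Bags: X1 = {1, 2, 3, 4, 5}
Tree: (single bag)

Yes; width 4.

Checking the three conditions: (i) the bags cover all of {1, 2, 3, 4, 5}; (ii) for each edge, some bag contains both endpoints; (iii) the bags containing any fixed vertex form a subtree. All hold, so the decomposition is valid with width 5 − 1 = 4.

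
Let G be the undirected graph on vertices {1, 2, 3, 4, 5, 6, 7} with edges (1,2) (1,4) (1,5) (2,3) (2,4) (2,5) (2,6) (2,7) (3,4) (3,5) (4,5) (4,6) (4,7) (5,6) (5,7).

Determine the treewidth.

A width-3 tree decomposition is:
Bags: B1 = {2, 3, 4, 5}  B2 = {1, 2, 4, 5}  B3 = {2, 4, 5, 6}  B4 = {2, 4, 5, 7}
Tree: B1–B2, B2–B3, B1–B4
The largest bag has 4 vertices, giving width 3; this decomposition certifies tw(G) ≤ 3. Conversely, {1, 2, 4, 5} is a clique of size 4, and the vertices of any clique must share a bag in every tree decomposition; so some bag has ≥ 4 vertices and tw(G) ≥ 3. Combining the bounds, tw(G) = 3.

3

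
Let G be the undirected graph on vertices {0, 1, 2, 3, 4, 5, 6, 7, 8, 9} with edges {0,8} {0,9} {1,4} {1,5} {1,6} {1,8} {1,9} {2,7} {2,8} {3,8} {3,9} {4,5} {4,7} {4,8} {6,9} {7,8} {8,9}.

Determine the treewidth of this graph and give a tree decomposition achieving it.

Treewidth 2.
One such decomposition:
Bags: B1 = {1, 8, 9}  B2 = {1, 4, 8}  B3 = {1, 6, 9}  B4 = {4, 7, 8}  B5 = {1, 4, 5}  B6 = {3, 8, 9}  B7 = {2, 7, 8}  B8 = {0, 8, 9}
Tree: B1–B2, B1–B3, B2–B4, B2–B5, B1–B6, B4–B7, B1–B8

The largest bag has 3 vertices, giving width 2; this decomposition certifies tw(G) ≤ 2. For the lower bound, the 3 vertices {0, 8, 9} are pairwise adjacent, and any tree decomposition puts a clique entirely inside one bag — forcing width ≥ 2. Hence tw(G) = 2 exactly.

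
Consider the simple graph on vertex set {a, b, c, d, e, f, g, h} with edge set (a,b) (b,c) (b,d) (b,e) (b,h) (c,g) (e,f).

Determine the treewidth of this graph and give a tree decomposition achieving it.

Treewidth 1.
One such decomposition:
Bags: B1 = {a, b}  B2 = {b, c}  B3 = {c, g}  B4 = {b, d}  B5 = {b, h}  B6 = {b, e}  B7 = {e, f}
Tree: B1–B2, B2–B3, B2–B4, B4–B5, B1–B6, B6–B7

The largest bag has 2 vertices, giving width 1; this decomposition certifies tw(G) ≤ 1. G has an edge, so its treewidth is at least 1. Combining the bounds, tw(G) = 1.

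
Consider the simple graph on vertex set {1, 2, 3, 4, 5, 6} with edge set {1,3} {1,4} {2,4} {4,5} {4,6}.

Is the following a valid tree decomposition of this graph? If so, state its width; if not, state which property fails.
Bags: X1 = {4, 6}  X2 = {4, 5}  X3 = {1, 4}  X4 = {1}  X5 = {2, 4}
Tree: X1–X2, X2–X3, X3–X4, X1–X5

No — vertex 3 appears in no bag.

A tree decomposition must satisfy three properties: every vertex lies in some bag; for every edge, both endpoints lie together in some bag; and for every vertex, the bags containing it form a connected subtree. Here vertex 3 appears in no bag, so the decomposition is invalid.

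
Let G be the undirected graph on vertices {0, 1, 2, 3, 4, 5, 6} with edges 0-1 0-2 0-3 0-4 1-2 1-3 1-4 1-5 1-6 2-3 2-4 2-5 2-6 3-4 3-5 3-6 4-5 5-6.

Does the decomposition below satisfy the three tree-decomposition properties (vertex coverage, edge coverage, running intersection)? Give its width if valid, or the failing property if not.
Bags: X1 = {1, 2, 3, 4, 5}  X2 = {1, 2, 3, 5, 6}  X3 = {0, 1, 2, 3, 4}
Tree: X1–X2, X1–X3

Yes; width 4.

Checking the three conditions: (i) the bags cover all of {0, 1, 2, 3, 4, 5, 6}; (ii) for each edge, some bag contains both endpoints; (iii) the bags containing any fixed vertex form a subtree. All hold, so the decomposition is valid with width 5 − 1 = 4.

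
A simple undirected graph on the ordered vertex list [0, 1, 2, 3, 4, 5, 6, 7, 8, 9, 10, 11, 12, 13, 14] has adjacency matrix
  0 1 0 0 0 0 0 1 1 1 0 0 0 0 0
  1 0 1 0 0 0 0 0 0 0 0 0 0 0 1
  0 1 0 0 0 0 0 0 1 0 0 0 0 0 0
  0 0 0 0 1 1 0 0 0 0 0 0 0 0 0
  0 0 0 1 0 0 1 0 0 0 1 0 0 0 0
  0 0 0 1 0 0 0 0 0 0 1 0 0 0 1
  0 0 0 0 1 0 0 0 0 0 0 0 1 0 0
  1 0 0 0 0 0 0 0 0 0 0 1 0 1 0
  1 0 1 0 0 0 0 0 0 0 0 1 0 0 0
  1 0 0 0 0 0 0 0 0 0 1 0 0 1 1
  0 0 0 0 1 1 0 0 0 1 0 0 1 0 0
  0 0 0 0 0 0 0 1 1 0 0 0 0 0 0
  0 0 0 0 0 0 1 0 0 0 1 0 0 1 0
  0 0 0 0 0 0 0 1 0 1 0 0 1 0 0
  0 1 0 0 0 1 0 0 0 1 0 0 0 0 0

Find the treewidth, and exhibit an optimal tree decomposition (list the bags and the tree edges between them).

Each bag holds 4 vertices, so the decomposition has width 3, which upper-bounds the treewidth. For the lower bound: the 4 vertex sets {2,8,11}, {7}, {0}, {1,9,13,14} are disjoint, each induces a connected subgraph, and every pair is joined by at least one edge of G. Contracting each set to a single vertex therefore yields K_{4} as a minor, and since treewidth is minor-monotone, tw(G) ≥ tw(K_{4}) = 3. Therefore the treewidth is 3.

Treewidth 3.
Bags: B1 = {2, 7, 8, 11}  B2 = {0, 2, 7, 8}  B3 = {0, 1, 2, 7}  B4 = {0, 1, 7, 13}  B5 = {0, 1, 9, 13}  B6 = {1, 9, 13, 14}  B7 = {9, 12, 13, 14}  B8 = {9, 10, 12, 14}  B9 = {5, 10, 12, 14}  B10 = {5, 6, 10, 12}  B11 = {4, 5, 6, 10}  B12 = {3, 4, 5, 6}
Tree: B1–B2, B2–B3, B3–B4, B4–B5, B5–B6, B6–B7, B7–B8, B8–B9, B9–B10, B10–B11, B11–B12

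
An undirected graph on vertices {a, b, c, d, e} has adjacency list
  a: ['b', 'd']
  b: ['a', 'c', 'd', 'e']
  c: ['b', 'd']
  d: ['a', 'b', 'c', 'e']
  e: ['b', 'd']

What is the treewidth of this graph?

A width-2 tree decomposition is:
Bags: B1 = {a, b, d}  B2 = {b, c, d}  B3 = {b, d, e}
Tree: B1–B2, B2–B3
The largest bag has 3 vertices, giving width 2; this decomposition certifies tw(G) ≤ 2. On the other hand G contains the 3-clique {b, d, e}. A clique must lie in a single bag of any decomposition, so no decomposition can have width below 2. The upper and lower bounds meet at 2, so that is the treewidth.

2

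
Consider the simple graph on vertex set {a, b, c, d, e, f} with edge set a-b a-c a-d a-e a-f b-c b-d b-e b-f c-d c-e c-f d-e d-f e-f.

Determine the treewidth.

A width-5 tree decomposition is:
Bags: B1 = {a, b, c, d, e, f}
Tree: (single bag)
With just one bag of size 6, the width is 6 − 1 = 5, so tw(G) ≤ 5. Conversely, {a, b, c, d, e, f} is a clique of size 6, and the vertices of any clique must share a bag in every tree decomposition; so some bag has ≥ 6 vertices and tw(G) ≥ 5. Therefore the treewidth is 5.

5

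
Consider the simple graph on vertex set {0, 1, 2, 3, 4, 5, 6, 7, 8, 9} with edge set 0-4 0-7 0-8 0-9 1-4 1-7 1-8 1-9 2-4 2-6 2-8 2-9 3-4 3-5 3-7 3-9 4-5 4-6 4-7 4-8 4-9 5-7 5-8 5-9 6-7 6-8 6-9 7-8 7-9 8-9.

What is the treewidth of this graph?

A width-4 tree decomposition is:
Bags: B1 = {4, 6, 7, 8, 9}  B2 = {1, 4, 7, 8, 9}  B3 = {4, 5, 7, 8, 9}  B4 = {0, 4, 7, 8, 9}  B5 = {2, 4, 6, 8, 9}  B6 = {3, 4, 5, 7, 9}
Tree: B1–B2, B2–B3, B3–B4, B1–B5, B3–B6
The largest bag has 5 vertices, giving width 4; this decomposition certifies tw(G) ≤ 4. Conversely, {2, 4, 6, 8, 9} is a clique of size 5, and the vertices of any clique must share a bag in every tree decomposition; so some bag has ≥ 5 vertices and tw(G) ≥ 4. Hence tw(G) = 4 exactly.

4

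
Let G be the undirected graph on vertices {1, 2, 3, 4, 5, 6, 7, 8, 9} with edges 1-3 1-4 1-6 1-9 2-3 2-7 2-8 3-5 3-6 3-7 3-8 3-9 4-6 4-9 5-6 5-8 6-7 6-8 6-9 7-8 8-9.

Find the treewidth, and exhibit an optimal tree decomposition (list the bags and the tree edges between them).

Treewidth 3.
Bags: B1 = {2, 3, 7, 8}  B2 = {3, 6, 7, 8}  B3 = {3, 6, 8, 9}  B4 = {1, 3, 6, 9}  B5 = {1, 4, 6, 9}  B6 = {3, 5, 6, 8}
Tree: B1–B2, B2–B3, B3–B4, B4–B5, B2–B6

The largest bag has 4 vertices, giving width 3; this decomposition certifies tw(G) ≤ 3. For the lower bound, the 4 vertices {2, 3, 7, 8} are pairwise adjacent, and any tree decomposition puts a clique entirely inside one bag — forcing width ≥ 3. Hence tw(G) = 3 exactly.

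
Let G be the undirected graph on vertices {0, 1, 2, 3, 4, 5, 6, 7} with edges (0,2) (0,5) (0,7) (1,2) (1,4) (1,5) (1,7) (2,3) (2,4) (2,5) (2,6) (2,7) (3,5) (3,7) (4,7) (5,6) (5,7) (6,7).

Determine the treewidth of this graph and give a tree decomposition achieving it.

The largest bag has 4 vertices, giving width 3; this decomposition certifies tw(G) ≤ 3. For the lower bound, the 4 vertices {1, 2, 4, 7} are pairwise adjacent, and any tree decomposition puts a clique entirely inside one bag — forcing width ≥ 3. The upper and lower bounds meet at 3, so that is the treewidth.

Treewidth 3.
One optimal decomposition is:
Bags: B1 = {1, 2, 5, 7}  B2 = {2, 3, 5, 7}  B3 = {1, 2, 4, 7}  B4 = {0, 2, 5, 7}  B5 = {2, 5, 6, 7}
Tree: B1–B2, B1–B3, B1–B4, B4–B5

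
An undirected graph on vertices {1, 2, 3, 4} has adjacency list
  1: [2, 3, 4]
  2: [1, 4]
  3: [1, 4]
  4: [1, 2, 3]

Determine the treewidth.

A width-2 tree decomposition is:
Bags: B1 = {1, 2, 4}  B2 = {1, 3, 4}
Tree: B1–B2
Each bag holds 3 vertices, so the decomposition has width 2, which upper-bounds the treewidth. Conversely, {1, 2, 4} is a clique of size 3, and the vertices of any clique must share a bag in every tree decomposition; so some bag has ≥ 3 vertices and tw(G) ≥ 2. The upper and lower bounds meet at 2, so that is the treewidth.

2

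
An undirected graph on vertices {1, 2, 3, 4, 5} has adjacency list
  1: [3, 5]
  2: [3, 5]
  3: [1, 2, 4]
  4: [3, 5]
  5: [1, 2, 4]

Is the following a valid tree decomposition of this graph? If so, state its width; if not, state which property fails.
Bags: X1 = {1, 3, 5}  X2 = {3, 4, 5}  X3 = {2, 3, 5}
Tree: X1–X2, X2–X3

Checking the three conditions: (i) the bags cover all of {1, 2, 3, 4, 5}; (ii) for each edge, some bag contains both endpoints; (iii) the bags containing any fixed vertex form a subtree. All hold, so the decomposition is valid with width 3 − 1 = 2.

Yes; width 2.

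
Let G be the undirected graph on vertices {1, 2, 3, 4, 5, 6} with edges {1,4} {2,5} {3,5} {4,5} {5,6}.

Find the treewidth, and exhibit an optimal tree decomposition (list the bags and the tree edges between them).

Treewidth 1.
One such decomposition:
Bags: B1 = {4, 5}  B2 = {3, 5}  B3 = {1, 4}  B4 = {5, 6}  B5 = {2, 5}
Tree: B1–B2, B1–B3, B2–B4, B2–B5

The largest bag has 2 vertices, giving width 1; this decomposition certifies tw(G) ≤ 1. Since G has at least one edge (e.g. 4–5), it is not an edgeless graph, so tw(G) ≥ 1. The upper and lower bounds meet at 1, so that is the treewidth.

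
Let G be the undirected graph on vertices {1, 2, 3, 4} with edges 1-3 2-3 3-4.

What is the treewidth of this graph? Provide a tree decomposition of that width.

Treewidth 1.
One optimal decomposition is:
Bags: B1 = {3, 4}  B2 = {2, 3}  B3 = {1, 3}
Tree: B1–B2, B2–B3

The largest bag has 2 vertices, giving width 1; this decomposition certifies tw(G) ≤ 1. Any graph with an edge has treewidth ≥ 1, and G has the edge 3–4. Combining the bounds, tw(G) = 1.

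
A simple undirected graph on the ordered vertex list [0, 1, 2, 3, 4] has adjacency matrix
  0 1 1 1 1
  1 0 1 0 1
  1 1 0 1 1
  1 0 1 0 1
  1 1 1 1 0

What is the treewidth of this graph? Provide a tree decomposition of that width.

Every bag has size at most 4, so the width is 4 − 1 = 3 and tw(G) ≤ 3. On the other hand G contains the 4-clique {0, 1, 2, 4}. A clique must lie in a single bag of any decomposition, so no decomposition can have width below 3. The upper and lower bounds meet at 3, so that is the treewidth.

Treewidth 3.
One optimal decomposition is:
Bags: B1 = {0, 1, 2, 4}  B2 = {0, 2, 3, 4}
Tree: B1–B2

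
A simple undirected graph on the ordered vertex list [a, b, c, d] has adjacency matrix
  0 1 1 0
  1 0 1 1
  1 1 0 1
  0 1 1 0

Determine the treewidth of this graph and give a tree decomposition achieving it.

Every bag has size at most 3, so the width is 3 − 1 = 2 and tw(G) ≤ 2. For the lower bound, the 3 vertices {b, c, d} are pairwise adjacent, and any tree decomposition puts a clique entirely inside one bag — forcing width ≥ 2. Therefore the treewidth is 2.

Treewidth 2.
Bags: B1 = {b, c, d}  B2 = {a, b, c}
Tree: B1–B2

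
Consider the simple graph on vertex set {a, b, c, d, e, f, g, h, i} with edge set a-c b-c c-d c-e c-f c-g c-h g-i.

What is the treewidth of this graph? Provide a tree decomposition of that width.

The largest bag has 2 vertices, giving width 1; this decomposition certifies tw(G) ≤ 1. G has an edge, so its treewidth is at least 1. The upper and lower bounds meet at 1, so that is the treewidth.

Treewidth 1.
One optimal decomposition is:
Bags: B1 = {c, f}  B2 = {c, g}  B3 = {c, d}  B4 = {g, i}  B5 = {c, h}  B6 = {c, e}  B7 = {b, c}  B8 = {a, c}
Tree: B1–B2, B1–B3, B2–B4, B2–B5, B3–B6, B6–B7, B3–B8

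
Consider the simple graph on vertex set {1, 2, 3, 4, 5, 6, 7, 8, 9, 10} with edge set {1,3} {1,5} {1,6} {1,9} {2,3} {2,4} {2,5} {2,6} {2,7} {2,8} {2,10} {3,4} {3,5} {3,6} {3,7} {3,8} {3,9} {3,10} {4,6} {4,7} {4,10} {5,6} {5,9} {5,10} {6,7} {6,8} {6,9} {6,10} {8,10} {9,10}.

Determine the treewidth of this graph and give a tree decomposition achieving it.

Treewidth 4.
One such decomposition:
Bags: B1 = {2, 3, 4, 6, 10}  B2 = {2, 3, 5, 6, 10}  B3 = {3, 5, 6, 9, 10}  B4 = {1, 3, 5, 6, 9}  B5 = {2, 3, 4, 6, 7}  B6 = {2, 3, 6, 8, 10}
Tree: B1–B2, B2–B3, B3–B4, B1–B5, B1–B6

The largest bag has 5 vertices, giving width 4; this decomposition certifies tw(G) ≤ 4. On the other hand G contains the 5-clique {1, 3, 5, 6, 9}. A clique must lie in a single bag of any decomposition, so no decomposition can have width below 4. Therefore the treewidth is 4.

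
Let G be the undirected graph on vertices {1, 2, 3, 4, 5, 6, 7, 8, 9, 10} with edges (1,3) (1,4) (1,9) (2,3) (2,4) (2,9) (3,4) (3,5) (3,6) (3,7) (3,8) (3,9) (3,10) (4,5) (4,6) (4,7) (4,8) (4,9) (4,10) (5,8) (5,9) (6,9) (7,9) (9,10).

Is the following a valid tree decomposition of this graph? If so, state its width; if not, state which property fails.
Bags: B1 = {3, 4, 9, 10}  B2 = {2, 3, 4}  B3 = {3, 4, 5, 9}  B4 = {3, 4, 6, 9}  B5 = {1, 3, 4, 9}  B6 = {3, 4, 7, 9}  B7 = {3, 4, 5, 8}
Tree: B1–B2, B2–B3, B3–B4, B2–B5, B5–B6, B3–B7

No — edge (9,2) lies in no bag.

A tree decomposition must satisfy three properties: every vertex lies in some bag; for every edge, both endpoints lie together in some bag; and for every vertex, the bags containing it form a connected subtree. Here edge (9,2) lies in no bag, so the decomposition is invalid.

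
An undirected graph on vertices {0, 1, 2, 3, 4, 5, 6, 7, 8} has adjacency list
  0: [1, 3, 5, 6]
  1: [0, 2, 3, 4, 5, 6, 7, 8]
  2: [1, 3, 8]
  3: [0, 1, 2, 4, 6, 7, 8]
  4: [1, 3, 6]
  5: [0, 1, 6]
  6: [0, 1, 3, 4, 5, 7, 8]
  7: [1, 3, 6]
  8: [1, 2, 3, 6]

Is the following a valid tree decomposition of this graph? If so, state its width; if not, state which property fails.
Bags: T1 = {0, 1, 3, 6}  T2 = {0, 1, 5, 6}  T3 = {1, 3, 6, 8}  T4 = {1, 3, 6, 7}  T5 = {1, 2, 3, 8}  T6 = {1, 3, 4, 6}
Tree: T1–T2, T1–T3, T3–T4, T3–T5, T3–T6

Yes; width 3.

Checking the three conditions: (i) the bags cover all of {0, 1, 2, 3, 4, 5, 6, 7, 8}; (ii) for each edge, some bag contains both endpoints; (iii) the bags containing any fixed vertex form a subtree. All hold, so the decomposition is valid with width 4 − 1 = 3.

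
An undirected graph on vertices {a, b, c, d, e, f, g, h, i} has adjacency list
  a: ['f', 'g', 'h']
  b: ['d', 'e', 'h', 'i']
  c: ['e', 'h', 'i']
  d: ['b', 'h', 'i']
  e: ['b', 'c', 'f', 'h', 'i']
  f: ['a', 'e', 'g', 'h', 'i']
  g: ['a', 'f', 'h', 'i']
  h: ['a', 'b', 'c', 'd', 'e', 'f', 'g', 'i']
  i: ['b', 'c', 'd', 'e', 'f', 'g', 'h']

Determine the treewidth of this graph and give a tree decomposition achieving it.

Treewidth 3.
One such decomposition:
Bags: B1 = {e, f, h, i}  B2 = {b, e, h, i}  B3 = {f, g, h, i}  B4 = {a, f, g, h}  B5 = {c, e, h, i}  B6 = {b, d, h, i}
Tree: B1–B2, B1–B3, B3–B4, B2–B5, B2–B6

Each bag holds 4 vertices, so the decomposition has width 3, which upper-bounds the treewidth. Conversely, {a, f, g, h} is a clique of size 4, and the vertices of any clique must share a bag in every tree decomposition; so some bag has ≥ 4 vertices and tw(G) ≥ 3. Hence tw(G) = 3 exactly.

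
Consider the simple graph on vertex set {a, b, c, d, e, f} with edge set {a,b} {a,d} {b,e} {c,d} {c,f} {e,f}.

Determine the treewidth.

2

A width-2 tree decomposition is:
Bags: B1 = {c, d, f}  B2 = {d, e, f}  B3 = {b, d, e}  B4 = {a, b, d}
Tree: B1–B2, B2–B3, B3–B4
Each bag holds 3 vertices, so the decomposition has width 2, which upper-bounds the treewidth. Since d–c–f–e–b–a–d is a cycle in G, G is not acyclic. Forests are exactly the graphs of treewidth ≤ 1, so tw(G) ≥ 2. Combining the bounds, tw(G) = 2.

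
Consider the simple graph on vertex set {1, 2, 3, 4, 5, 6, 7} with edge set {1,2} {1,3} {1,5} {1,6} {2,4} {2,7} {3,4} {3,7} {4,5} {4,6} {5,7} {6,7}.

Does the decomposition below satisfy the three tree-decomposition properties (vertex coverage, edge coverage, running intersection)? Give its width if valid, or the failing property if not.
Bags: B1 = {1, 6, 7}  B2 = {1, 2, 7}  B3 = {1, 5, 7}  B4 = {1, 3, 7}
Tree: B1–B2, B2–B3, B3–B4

No — vertex 4 appears in no bag.

A tree decomposition must satisfy three properties: every vertex lies in some bag; for every edge, both endpoints lie together in some bag; and for every vertex, the bags containing it form a connected subtree. Here vertex 4 appears in no bag, so the decomposition is invalid.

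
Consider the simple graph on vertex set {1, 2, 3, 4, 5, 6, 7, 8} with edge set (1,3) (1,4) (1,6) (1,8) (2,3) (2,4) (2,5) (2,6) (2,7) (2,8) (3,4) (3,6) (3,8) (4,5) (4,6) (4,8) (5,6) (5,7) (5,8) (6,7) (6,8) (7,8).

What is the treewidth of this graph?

A width-4 tree decomposition is:
Bags: B1 = {1, 3, 4, 6, 8}  B2 = {2, 3, 4, 6, 8}  B3 = {2, 4, 5, 6, 8}  B4 = {2, 5, 6, 7, 8}
Tree: B1–B2, B2–B3, B3–B4
Every bag has size at most 5, so the width is 5 − 1 = 4 and tw(G) ≤ 4. Conversely, {1, 3, 4, 6, 8} is a clique of size 5, and the vertices of any clique must share a bag in every tree decomposition; so some bag has ≥ 5 vertices and tw(G) ≥ 4. Hence tw(G) = 4 exactly.

4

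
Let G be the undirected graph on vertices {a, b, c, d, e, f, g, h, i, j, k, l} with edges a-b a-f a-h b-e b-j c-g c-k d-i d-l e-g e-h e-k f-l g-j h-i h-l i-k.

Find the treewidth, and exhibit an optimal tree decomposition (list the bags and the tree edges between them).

Every bag has size at most 4, so the width is 4 − 1 = 3 and tw(G) ≤ 3. For the lower bound: the 4 vertex sets {d,f,l}, {i}, {h}, {a,b,e,k} are disjoint, each induces a connected subgraph, and every pair is joined by at least one edge of G. Contracting each set to a single vertex therefore yields K_{4} as a minor, and since treewidth is minor-monotone, tw(G) ≥ tw(K_{4}) = 3. The upper and lower bounds meet at 3, so that is the treewidth.

Treewidth 3.
Bags: B1 = {d, f, i, l}  B2 = {f, h, i, l}  B3 = {a, f, h, i}  B4 = {a, h, i, k}  B5 = {a, e, h, k}  B6 = {a, b, e, k}  B7 = {b, c, e, k}  B8 = {b, c, e, g}  B9 = {b, c, g, j}
Tree: B1–B2, B2–B3, B3–B4, B4–B5, B5–B6, B6–B7, B7–B8, B8–B9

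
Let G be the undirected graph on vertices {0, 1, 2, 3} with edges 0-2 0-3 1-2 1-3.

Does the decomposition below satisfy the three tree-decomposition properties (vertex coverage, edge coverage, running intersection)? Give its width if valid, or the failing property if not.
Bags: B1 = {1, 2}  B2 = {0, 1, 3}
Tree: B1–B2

A tree decomposition must satisfy three properties: every vertex lies in some bag; for every edge, both endpoints lie together in some bag; and for every vertex, the bags containing it form a connected subtree. Here edge (0,2) lies in no bag, so the decomposition is invalid.

No — edge (0,2) lies in no bag.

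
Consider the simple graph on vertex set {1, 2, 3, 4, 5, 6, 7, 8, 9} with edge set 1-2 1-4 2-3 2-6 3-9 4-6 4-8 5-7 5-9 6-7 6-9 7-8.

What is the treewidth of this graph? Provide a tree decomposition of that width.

Each bag holds 4 vertices, so the decomposition has width 3, which upper-bounds the treewidth. For the lower bound: the 4 vertex sets {3,5,9}, {2}, {6}, {1,4,7,8} are disjoint, each induces a connected subgraph, and every pair is joined by at least one edge of G. Contracting each set to a single vertex therefore yields K_{4} as a minor, and since treewidth is minor-monotone, tw(G) ≥ tw(K_{4}) = 3. Hence tw(G) = 3 exactly.

Treewidth 3.
Bags: B1 = {2, 3, 5, 9}  B2 = {2, 5, 6, 9}  B3 = {2, 5, 6, 7}  B4 = {1, 2, 6, 7}  B5 = {1, 4, 6, 7}  B6 = {1, 4, 7, 8}
Tree: B1–B2, B2–B3, B3–B4, B4–B5, B5–B6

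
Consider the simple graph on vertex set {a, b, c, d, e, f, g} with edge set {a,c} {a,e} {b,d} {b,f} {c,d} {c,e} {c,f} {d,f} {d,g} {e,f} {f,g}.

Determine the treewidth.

A width-2 tree decomposition is:
Bags: B1 = {c, d, f}  B2 = {d, f, g}  B3 = {c, e, f}  B4 = {a, c, e}  B5 = {b, d, f}
Tree: B1–B2, B1–B3, B3–B4, B1–B5
The largest bag has 3 vertices, giving width 2; this decomposition certifies tw(G) ≤ 2. Conversely, {a, c, e} is a clique of size 3, and the vertices of any clique must share a bag in every tree decomposition; so some bag has ≥ 3 vertices and tw(G) ≥ 2. Therefore the treewidth is 2.

2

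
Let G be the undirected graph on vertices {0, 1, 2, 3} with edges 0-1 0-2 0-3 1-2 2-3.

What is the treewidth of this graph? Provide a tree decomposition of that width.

Treewidth 2.
Bags: B1 = {0, 2, 3}  B2 = {0, 1, 2}
Tree: B1–B2

The largest bag has 3 vertices, giving width 2; this decomposition certifies tw(G) ≤ 2. Conversely, {0, 1, 2} is a clique of size 3, and the vertices of any clique must share a bag in every tree decomposition; so some bag has ≥ 3 vertices and tw(G) ≥ 2. Combining the bounds, tw(G) = 2.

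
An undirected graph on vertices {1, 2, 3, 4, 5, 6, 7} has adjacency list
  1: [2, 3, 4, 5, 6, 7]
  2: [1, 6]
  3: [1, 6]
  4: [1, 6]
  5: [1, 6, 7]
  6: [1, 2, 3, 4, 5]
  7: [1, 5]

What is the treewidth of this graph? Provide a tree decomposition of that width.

Treewidth 2.
One such decomposition:
Bags: B1 = {1, 5, 7}  B2 = {1, 5, 6}  B3 = {1, 4, 6}  B4 = {1, 3, 6}  B5 = {1, 2, 6}
Tree: B1–B2, B2–B3, B3–B4, B2–B5

Each bag holds 3 vertices, so the decomposition has width 2, which upper-bounds the treewidth. On the other hand G contains the 3-clique {1, 2, 6}. A clique must lie in a single bag of any decomposition, so no decomposition can have width below 2. The upper and lower bounds meet at 2, so that is the treewidth.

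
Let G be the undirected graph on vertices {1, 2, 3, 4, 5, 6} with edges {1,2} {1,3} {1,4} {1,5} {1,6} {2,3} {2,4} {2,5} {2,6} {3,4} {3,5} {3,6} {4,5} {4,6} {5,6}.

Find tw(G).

A width-5 tree decomposition is:
Bags: B1 = {1, 2, 3, 4, 5, 6}
Tree: (single bag)
With just one bag of size 6, the width is 6 − 1 = 5, so tw(G) ≤ 5. On the other hand G contains the 6-clique {1, 2, 3, 4, 5, 6}. A clique must lie in a single bag of any decomposition, so no decomposition can have width below 5. Therefore the treewidth is 5.

5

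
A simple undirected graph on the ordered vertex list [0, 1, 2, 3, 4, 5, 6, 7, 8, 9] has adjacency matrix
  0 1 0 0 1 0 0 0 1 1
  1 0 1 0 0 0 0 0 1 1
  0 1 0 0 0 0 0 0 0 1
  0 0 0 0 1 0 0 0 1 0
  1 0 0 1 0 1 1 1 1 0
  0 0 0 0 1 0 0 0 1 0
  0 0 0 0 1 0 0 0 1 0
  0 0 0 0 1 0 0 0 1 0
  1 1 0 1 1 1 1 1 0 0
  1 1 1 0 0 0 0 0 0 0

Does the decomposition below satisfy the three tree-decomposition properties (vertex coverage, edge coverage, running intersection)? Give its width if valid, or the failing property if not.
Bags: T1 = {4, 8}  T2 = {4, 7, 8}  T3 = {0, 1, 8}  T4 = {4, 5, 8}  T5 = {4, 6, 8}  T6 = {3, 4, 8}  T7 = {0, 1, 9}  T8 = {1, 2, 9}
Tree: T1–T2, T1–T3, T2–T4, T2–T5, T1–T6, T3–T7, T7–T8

No — edge (0,4) lies in no bag.

A tree decomposition must satisfy three properties: every vertex lies in some bag; for every edge, both endpoints lie together in some bag; and for every vertex, the bags containing it form a connected subtree. Here edge (0,4) lies in no bag, so the decomposition is invalid.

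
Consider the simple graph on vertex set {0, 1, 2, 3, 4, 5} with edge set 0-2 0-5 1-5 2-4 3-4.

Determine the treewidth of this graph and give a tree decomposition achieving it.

Treewidth 1.
One such decomposition:
Bags: B1 = {3, 4}  B2 = {2, 4}  B3 = {0, 2}  B4 = {0, 5}  B5 = {1, 5}
Tree: B1–B2, B2–B3, B3–B4, B4–B5

Every bag has size at most 2, so the width is 2 − 1 = 1 and tw(G) ≤ 1. Any graph with an edge has treewidth ≥ 1, and G has the edge 3–4. The upper and lower bounds meet at 1, so that is the treewidth.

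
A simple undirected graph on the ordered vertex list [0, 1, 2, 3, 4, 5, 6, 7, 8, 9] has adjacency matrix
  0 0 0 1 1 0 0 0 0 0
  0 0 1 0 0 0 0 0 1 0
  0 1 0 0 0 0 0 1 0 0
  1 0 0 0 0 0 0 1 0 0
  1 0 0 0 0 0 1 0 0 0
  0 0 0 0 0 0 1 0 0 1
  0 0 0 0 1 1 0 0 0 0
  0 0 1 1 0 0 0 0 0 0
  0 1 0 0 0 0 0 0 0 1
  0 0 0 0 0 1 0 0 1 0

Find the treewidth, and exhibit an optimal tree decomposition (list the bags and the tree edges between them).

Every bag has size at most 3, so the width is 3 − 1 = 2 and tw(G) ≤ 2. The edges 9–5–6–4–0–3–7–2–1–8–9 form a cycle, so G is not a tree and its treewidth is at least 2. Combining the bounds, tw(G) = 2.

Treewidth 2.
Bags: B1 = {5, 6, 9}  B2 = {4, 6, 9}  B3 = {0, 4, 9}  B4 = {0, 3, 9}  B5 = {3, 7, 9}  B6 = {2, 7, 9}  B7 = {1, 2, 9}  B8 = {1, 8, 9}
Tree: B1–B2, B2–B3, B3–B4, B4–B5, B5–B6, B6–B7, B7–B8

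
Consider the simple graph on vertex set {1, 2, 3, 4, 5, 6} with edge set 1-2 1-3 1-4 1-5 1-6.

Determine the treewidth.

1

A width-1 tree decomposition is:
Bags: B1 = {1, 2}  B2 = {1, 6}  B3 = {1, 5}  B4 = {1, 4}  B5 = {1, 3}
Tree: B1–B2, B2–B3, B3–B4, B1–B5
Each bag holds 2 vertices, so the decomposition has width 1, which upper-bounds the treewidth. G has an edge, so its treewidth is at least 1. Hence tw(G) = 1 exactly.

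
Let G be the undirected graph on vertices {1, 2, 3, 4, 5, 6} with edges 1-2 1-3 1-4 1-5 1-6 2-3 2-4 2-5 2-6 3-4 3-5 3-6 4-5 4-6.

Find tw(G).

4

A width-4 tree decomposition is:
Bags: B1 = {1, 2, 3, 4, 5}  B2 = {1, 2, 3, 4, 6}
Tree: B1–B2
Every bag has size at most 5, so the width is 5 − 1 = 4 and tw(G) ≤ 4. Conversely, {1, 2, 3, 4, 5} is a clique of size 5, and the vertices of any clique must share a bag in every tree decomposition; so some bag has ≥ 5 vertices and tw(G) ≥ 4. The upper and lower bounds meet at 4, so that is the treewidth.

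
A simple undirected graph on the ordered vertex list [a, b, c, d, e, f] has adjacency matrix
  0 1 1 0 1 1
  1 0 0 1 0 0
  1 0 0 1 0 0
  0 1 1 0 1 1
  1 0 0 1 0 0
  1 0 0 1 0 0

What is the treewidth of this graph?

A width-2 tree decomposition is:
Bags: B1 = {a, d, f}  B2 = {a, c, d}  B3 = {a, b, d}  B4 = {a, d, e}
Tree: B1–B2, B2–B3, B3–B4
Every bag has size at most 3, so the width is 3 − 1 = 2 and tw(G) ≤ 2. Since f–a–c–d–f is a cycle in G, G is not acyclic. Forests are exactly the graphs of treewidth ≤ 1, so tw(G) ≥ 2. Combining the bounds, tw(G) = 2.

2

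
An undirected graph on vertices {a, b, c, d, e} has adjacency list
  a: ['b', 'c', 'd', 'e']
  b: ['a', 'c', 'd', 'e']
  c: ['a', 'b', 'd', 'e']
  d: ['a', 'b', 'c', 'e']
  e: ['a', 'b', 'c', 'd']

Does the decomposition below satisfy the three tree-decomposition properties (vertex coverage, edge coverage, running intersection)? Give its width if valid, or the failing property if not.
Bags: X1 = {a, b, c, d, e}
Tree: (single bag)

Checking the three conditions: (i) the bags cover all of {a, b, c, d, e}; (ii) for each edge, some bag contains both endpoints; (iii) the bags containing any fixed vertex form a subtree. All hold, so the decomposition is valid with width 5 − 1 = 4.

Yes; width 4.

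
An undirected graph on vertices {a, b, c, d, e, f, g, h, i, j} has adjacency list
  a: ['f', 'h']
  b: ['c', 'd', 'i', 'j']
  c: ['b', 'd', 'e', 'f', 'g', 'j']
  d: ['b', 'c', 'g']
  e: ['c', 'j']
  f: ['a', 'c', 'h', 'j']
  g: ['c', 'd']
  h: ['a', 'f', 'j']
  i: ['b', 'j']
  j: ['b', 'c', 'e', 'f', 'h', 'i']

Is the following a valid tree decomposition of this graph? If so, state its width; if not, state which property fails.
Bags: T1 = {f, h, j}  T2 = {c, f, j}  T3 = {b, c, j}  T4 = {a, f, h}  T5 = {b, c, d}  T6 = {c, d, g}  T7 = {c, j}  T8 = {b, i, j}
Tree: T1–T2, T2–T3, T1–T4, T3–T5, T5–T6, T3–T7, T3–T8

A tree decomposition must satisfy three properties: every vertex lies in some bag; for every edge, both endpoints lie together in some bag; and for every vertex, the bags containing it form a connected subtree. Here vertex e appears in no bag, so the decomposition is invalid.

No — vertex e appears in no bag.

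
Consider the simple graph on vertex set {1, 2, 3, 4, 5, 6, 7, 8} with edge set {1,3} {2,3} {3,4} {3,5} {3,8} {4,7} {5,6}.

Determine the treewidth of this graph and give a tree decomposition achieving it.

Every bag has size at most 2, so the width is 2 − 1 = 1 and tw(G) ≤ 1. Since G has at least one edge (e.g. 1–3), it is not an edgeless graph, so tw(G) ≥ 1. Hence tw(G) = 1 exactly.

Treewidth 1.
One such decomposition:
Bags: B1 = {1, 3}  B2 = {3, 5}  B3 = {3, 4}  B4 = {3, 8}  B5 = {5, 6}  B6 = {4, 7}  B7 = {2, 3}
Tree: B1–B2, B2–B3, B1–B4, B2–B5, B3–B6, B2–B7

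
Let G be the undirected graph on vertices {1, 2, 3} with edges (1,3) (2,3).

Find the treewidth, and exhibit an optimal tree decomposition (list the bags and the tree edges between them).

Treewidth 1.
One such decomposition:
Bags: B1 = {2, 3}  B2 = {1, 3}
Tree: B1–B2

Every bag has size at most 2, so the width is 2 − 1 = 1 and tw(G) ≤ 1. G has an edge, so its treewidth is at least 1. Therefore the treewidth is 1.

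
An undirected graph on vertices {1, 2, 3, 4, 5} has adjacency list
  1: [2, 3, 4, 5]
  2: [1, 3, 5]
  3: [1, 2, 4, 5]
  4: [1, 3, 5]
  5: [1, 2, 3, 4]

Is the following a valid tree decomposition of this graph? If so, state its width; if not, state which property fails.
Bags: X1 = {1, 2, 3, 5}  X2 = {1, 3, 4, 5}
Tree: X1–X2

Yes; width 3.

Checking the three conditions: (i) the bags cover all of {1, 2, 3, 4, 5}; (ii) for each edge, some bag contains both endpoints; (iii) the bags containing any fixed vertex form a subtree. All hold, so the decomposition is valid with width 4 − 1 = 3.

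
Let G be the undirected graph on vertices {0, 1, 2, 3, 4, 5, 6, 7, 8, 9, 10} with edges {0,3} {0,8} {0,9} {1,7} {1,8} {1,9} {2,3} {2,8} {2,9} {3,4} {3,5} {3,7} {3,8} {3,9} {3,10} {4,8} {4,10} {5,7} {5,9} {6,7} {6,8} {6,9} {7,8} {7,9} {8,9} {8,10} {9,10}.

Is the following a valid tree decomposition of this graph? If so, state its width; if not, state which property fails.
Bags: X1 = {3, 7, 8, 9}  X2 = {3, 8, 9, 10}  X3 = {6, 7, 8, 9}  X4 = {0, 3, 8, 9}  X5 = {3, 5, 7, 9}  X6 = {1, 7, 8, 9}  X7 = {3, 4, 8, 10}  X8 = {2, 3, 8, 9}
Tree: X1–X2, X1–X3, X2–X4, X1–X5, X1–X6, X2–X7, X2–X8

Every vertex of G appears in some bag (union = {0, 1, 2, 3, 4, 5, 6, 7, 8, 9, 10}); every edge is covered by a bag; and for each vertex v the set of bags containing v is connected in the bag tree. The decomposition is therefore valid. The largest bag has 4 vertices, so the width is 3.

Yes; width 3.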